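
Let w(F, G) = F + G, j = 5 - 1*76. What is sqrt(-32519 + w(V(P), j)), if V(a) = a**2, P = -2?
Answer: I*sqrt(32586) ≈ 180.52*I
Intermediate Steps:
j = -71 (j = 5 - 76 = -71)
sqrt(-32519 + w(V(P), j)) = sqrt(-32519 + ((-2)**2 - 71)) = sqrt(-32519 + (4 - 71)) = sqrt(-32519 - 67) = sqrt(-32586) = I*sqrt(32586)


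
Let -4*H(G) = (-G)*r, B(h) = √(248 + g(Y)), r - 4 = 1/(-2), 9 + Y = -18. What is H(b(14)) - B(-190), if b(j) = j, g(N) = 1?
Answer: 49/4 - √249 ≈ -3.5297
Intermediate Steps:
Y = -27 (Y = -9 - 18 = -27)
r = 7/2 (r = 4 + 1/(-2) = 4 - ½ = 7/2 ≈ 3.5000)
B(h) = √249 (B(h) = √(248 + 1) = √249)
H(G) = 7*G/8 (H(G) = -(-G)*7/(4*2) = -(-7)*G/8 = 7*G/8)
H(b(14)) - B(-190) = (7/8)*14 - √249 = 49/4 - √249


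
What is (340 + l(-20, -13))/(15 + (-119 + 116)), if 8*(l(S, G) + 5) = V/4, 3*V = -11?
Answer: 32149/1152 ≈ 27.907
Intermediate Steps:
V = -11/3 (V = (⅓)*(-11) = -11/3 ≈ -3.6667)
l(S, G) = -491/96 (l(S, G) = -5 + (-11/3/4)/8 = -5 + (-11/3*¼)/8 = -5 + (⅛)*(-11/12) = -5 - 11/96 = -491/96)
(340 + l(-20, -13))/(15 + (-119 + 116)) = (340 - 491/96)/(15 + (-119 + 116)) = 32149/(96*(15 - 3)) = (32149/96)/12 = (32149/96)*(1/12) = 32149/1152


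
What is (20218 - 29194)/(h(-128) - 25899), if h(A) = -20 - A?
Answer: 2992/8597 ≈ 0.34803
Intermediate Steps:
(20218 - 29194)/(h(-128) - 25899) = (20218 - 29194)/((-20 - 1*(-128)) - 25899) = -8976/((-20 + 128) - 25899) = -8976/(108 - 25899) = -8976/(-25791) = -8976*(-1/25791) = 2992/8597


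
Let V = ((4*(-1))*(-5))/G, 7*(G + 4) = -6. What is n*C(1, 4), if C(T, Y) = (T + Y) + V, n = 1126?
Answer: 16890/17 ≈ 993.53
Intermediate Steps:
G = -34/7 (G = -4 + (⅐)*(-6) = -4 - 6/7 = -34/7 ≈ -4.8571)
V = -70/17 (V = ((4*(-1))*(-5))/(-34/7) = -4*(-5)*(-7/34) = 20*(-7/34) = -70/17 ≈ -4.1176)
C(T, Y) = -70/17 + T + Y (C(T, Y) = (T + Y) - 70/17 = -70/17 + T + Y)
n*C(1, 4) = 1126*(-70/17 + 1 + 4) = 1126*(15/17) = 16890/17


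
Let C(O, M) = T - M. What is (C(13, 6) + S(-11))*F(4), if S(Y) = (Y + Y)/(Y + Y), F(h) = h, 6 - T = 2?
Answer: -4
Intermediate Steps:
T = 4 (T = 6 - 1*2 = 6 - 2 = 4)
S(Y) = 1 (S(Y) = (2*Y)/((2*Y)) = (2*Y)*(1/(2*Y)) = 1)
C(O, M) = 4 - M
(C(13, 6) + S(-11))*F(4) = ((4 - 1*6) + 1)*4 = ((4 - 6) + 1)*4 = (-2 + 1)*4 = -1*4 = -4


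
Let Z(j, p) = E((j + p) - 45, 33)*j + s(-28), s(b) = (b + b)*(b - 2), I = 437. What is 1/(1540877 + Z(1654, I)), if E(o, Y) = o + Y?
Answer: 1/4981223 ≈ 2.0075e-7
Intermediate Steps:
E(o, Y) = Y + o
s(b) = 2*b*(-2 + b) (s(b) = (2*b)*(-2 + b) = 2*b*(-2 + b))
Z(j, p) = 1680 + j*(-12 + j + p) (Z(j, p) = (33 + ((j + p) - 45))*j + 2*(-28)*(-2 - 28) = (33 + (-45 + j + p))*j + 2*(-28)*(-30) = (-12 + j + p)*j + 1680 = j*(-12 + j + p) + 1680 = 1680 + j*(-12 + j + p))
1/(1540877 + Z(1654, I)) = 1/(1540877 + (1680 + 1654*(-12 + 1654 + 437))) = 1/(1540877 + (1680 + 1654*2079)) = 1/(1540877 + (1680 + 3438666)) = 1/(1540877 + 3440346) = 1/4981223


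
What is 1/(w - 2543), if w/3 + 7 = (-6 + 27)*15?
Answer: -1/1619 ≈ -0.00061767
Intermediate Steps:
w = 924 (w = -21 + 3*((-6 + 27)*15) = -21 + 3*(21*15) = -21 + 3*315 = -21 + 945 = 924)
1/(w - 2543) = 1/(924 - 2543) = 1/(-1619) = -1/1619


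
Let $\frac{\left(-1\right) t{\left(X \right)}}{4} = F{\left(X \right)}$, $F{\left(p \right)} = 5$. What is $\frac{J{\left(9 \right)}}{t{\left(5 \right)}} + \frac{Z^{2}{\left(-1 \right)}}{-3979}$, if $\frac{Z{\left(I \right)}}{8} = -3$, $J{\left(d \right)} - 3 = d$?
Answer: $- \frac{14817}{19895} \approx -0.74476$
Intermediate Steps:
$J{\left(d \right)} = 3 + d$
$t{\left(X \right)} = -20$ ($t{\left(X \right)} = \left(-4\right) 5 = -20$)
$Z{\left(I \right)} = -24$ ($Z{\left(I \right)} = 8 \left(-3\right) = -24$)
$\frac{J{\left(9 \right)}}{t{\left(5 \right)}} + \frac{Z^{2}{\left(-1 \right)}}{-3979} = \frac{3 + 9}{-20} + \frac{\left(-24\right)^{2}}{-3979} = 12 \left(- \frac{1}{20}\right) + 576 \left(- \frac{1}{3979}\right) = - \frac{3}{5} - \frac{576}{3979} = - \frac{14817}{19895}$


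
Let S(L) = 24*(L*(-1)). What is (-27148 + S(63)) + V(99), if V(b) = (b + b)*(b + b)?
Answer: 10544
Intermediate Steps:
V(b) = 4*b² (V(b) = (2*b)*(2*b) = 4*b²)
S(L) = -24*L (S(L) = 24*(-L) = -24*L)
(-27148 + S(63)) + V(99) = (-27148 - 24*63) + 4*99² = (-27148 - 1512) + 4*9801 = -28660 + 39204 = 10544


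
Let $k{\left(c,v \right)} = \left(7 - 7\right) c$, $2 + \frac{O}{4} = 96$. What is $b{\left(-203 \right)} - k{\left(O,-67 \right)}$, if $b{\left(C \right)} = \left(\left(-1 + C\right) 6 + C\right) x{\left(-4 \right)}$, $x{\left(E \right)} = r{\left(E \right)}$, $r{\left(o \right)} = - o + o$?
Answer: $0$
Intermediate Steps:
$r{\left(o \right)} = 0$
$O = 376$ ($O = -8 + 4 \cdot 96 = -8 + 384 = 376$)
$x{\left(E \right)} = 0$
$k{\left(c,v \right)} = 0$ ($k{\left(c,v \right)} = 0 c = 0$)
$b{\left(C \right)} = 0$ ($b{\left(C \right)} = \left(\left(-1 + C\right) 6 + C\right) 0 = \left(\left(-6 + 6 C\right) + C\right) 0 = \left(-6 + 7 C\right) 0 = 0$)
$b{\left(-203 \right)} - k{\left(O,-67 \right)} = 0 - 0 = 0 + 0 = 0$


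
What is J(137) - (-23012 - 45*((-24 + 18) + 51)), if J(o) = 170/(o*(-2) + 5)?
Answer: 6734783/269 ≈ 25036.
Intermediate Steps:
J(o) = 170/(5 - 2*o) (J(o) = 170/(-2*o + 5) = 170/(5 - 2*o))
J(137) - (-23012 - 45*((-24 + 18) + 51)) = -170/(-5 + 2*137) - (-23012 - 45*((-24 + 18) + 51)) = -170/(-5 + 274) - (-23012 - 45*(-6 + 51)) = -170/269 - (-23012 - 45*45) = -170*1/269 - (-23012 - 1*2025) = -170/269 - (-23012 - 2025) = -170/269 - 1*(-25037) = -170/269 + 25037 = 6734783/269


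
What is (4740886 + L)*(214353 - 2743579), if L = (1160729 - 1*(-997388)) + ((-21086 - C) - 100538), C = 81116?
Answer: -16936362482438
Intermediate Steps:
L = 1955377 (L = (1160729 - 1*(-997388)) + ((-21086 - 1*81116) - 100538) = (1160729 + 997388) + ((-21086 - 81116) - 100538) = 2158117 + (-102202 - 100538) = 2158117 - 202740 = 1955377)
(4740886 + L)*(214353 - 2743579) = (4740886 + 1955377)*(214353 - 2743579) = 6696263*(-2529226) = -16936362482438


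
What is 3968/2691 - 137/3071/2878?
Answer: 35070156517/23783967558 ≈ 1.4745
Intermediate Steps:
3968/2691 - 137/3071/2878 = 3968*(1/2691) - 137*1/3071*(1/2878) = 3968/2691 - 137/3071*1/2878 = 3968/2691 - 137/8838338 = 35070156517/23783967558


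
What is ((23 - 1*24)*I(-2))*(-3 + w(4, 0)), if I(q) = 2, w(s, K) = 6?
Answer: -6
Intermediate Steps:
((23 - 1*24)*I(-2))*(-3 + w(4, 0)) = ((23 - 1*24)*2)*(-3 + 6) = ((23 - 24)*2)*3 = -1*2*3 = -2*3 = -6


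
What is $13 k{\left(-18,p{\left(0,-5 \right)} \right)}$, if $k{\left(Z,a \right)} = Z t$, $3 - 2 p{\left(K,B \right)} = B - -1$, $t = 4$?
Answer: $-936$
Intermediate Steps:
$p{\left(K,B \right)} = 1 - \frac{B}{2}$ ($p{\left(K,B \right)} = \frac{3}{2} - \frac{B - -1}{2} = \frac{3}{2} - \frac{B + 1}{2} = \frac{3}{2} - \frac{1 + B}{2} = \frac{3}{2} - \left(\frac{1}{2} + \frac{B}{2}\right) = 1 - \frac{B}{2}$)
$k{\left(Z,a \right)} = 4 Z$ ($k{\left(Z,a \right)} = Z 4 = 4 Z$)
$13 k{\left(-18,p{\left(0,-5 \right)} \right)} = 13 \cdot 4 \left(-18\right) = 13 \left(-72\right) = -936$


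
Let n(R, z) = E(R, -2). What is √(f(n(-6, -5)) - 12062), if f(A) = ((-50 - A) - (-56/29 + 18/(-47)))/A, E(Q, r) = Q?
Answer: I*√201559522701/4089 ≈ 109.8*I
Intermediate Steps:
n(R, z) = R
f(A) = (-64996/1363 - A)/A (f(A) = ((-50 - A) - (-56*1/29 + 18*(-1/47)))/A = ((-50 - A) - (-56/29 - 18/47))/A = ((-50 - A) - 1*(-3154/1363))/A = ((-50 - A) + 3154/1363)/A = (-64996/1363 - A)/A)
√(f(n(-6, -5)) - 12062) = √((-64996/1363 - 1*(-6))/(-6) - 12062) = √(-(-64996/1363 + 6)/6 - 12062) = √(-⅙*(-56818/1363) - 12062) = √(28409/4089 - 12062) = √(-49293109/4089) = I*√201559522701/4089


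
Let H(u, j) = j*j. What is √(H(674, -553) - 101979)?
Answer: √203830 ≈ 451.48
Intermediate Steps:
H(u, j) = j²
√(H(674, -553) - 101979) = √((-553)² - 101979) = √(305809 - 101979) = √203830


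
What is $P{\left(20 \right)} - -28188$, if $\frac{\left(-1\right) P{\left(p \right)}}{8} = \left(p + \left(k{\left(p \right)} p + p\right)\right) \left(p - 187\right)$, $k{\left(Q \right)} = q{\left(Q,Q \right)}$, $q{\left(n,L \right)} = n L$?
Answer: $10769628$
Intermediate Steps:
$q{\left(n,L \right)} = L n$
$k{\left(Q \right)} = Q^{2}$ ($k{\left(Q \right)} = Q Q = Q^{2}$)
$P{\left(p \right)} = - 8 \left(-187 + p\right) \left(p^{3} + 2 p\right)$ ($P{\left(p \right)} = - 8 \left(p + \left(p^{2} p + p\right)\right) \left(p - 187\right) = - 8 \left(p + \left(p^{3} + p\right)\right) \left(-187 + p\right) = - 8 \left(p + \left(p + p^{3}\right)\right) \left(-187 + p\right) = - 8 \left(p^{3} + 2 p\right) \left(-187 + p\right) = - 8 \left(-187 + p\right) \left(p^{3} + 2 p\right)$)
$P{\left(20 \right)} - -28188 = 8 \cdot 20 \left(374 - 20^{3} - 40 + 187 \cdot 20^{2}\right) - -28188 = 8 \cdot 20 \left(374 - 8000 - 40 + 187 \cdot 400\right) + 28188 = 8 \cdot 20 \left(374 - 8000 - 40 + 74800\right) + 28188 = 8 \cdot 20 \cdot 67134 + 28188 = 10741440 + 28188 = 10769628$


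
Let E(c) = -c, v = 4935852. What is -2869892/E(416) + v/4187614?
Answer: 1502506654015/217755928 ≈ 6900.0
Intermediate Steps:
-2869892/E(416) + v/4187614 = -2869892/((-1*416)) + 4935852/4187614 = -2869892/(-416) + 4935852*(1/4187614) = -2869892*(-1/416) + 2467926/2093807 = 717473/104 + 2467926/2093807 = 1502506654015/217755928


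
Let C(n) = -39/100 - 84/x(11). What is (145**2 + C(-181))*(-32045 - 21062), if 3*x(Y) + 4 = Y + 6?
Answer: -1450181855851/1300 ≈ -1.1155e+9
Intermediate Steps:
x(Y) = 2/3 + Y/3 (x(Y) = -4/3 + (Y + 6)/3 = -4/3 + (6 + Y)/3 = -4/3 + (2 + Y/3) = 2/3 + Y/3)
C(n) = -25707/1300 (C(n) = -39/100 - 84/(2/3 + (1/3)*11) = -39*1/100 - 84/(2/3 + 11/3) = -39/100 - 84/13/3 = -39/100 - 84*3/13 = -39/100 - 252/13 = -25707/1300)
(145**2 + C(-181))*(-32045 - 21062) = (145**2 - 25707/1300)*(-32045 - 21062) = (21025 - 25707/1300)*(-53107) = (27306793/1300)*(-53107) = -1450181855851/1300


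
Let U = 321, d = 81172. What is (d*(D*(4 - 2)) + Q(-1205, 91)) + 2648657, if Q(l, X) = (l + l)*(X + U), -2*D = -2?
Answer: 1818081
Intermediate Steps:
D = 1 (D = -½*(-2) = 1)
Q(l, X) = 2*l*(321 + X) (Q(l, X) = (l + l)*(X + 321) = (2*l)*(321 + X) = 2*l*(321 + X))
(d*(D*(4 - 2)) + Q(-1205, 91)) + 2648657 = (81172*(1*(4 - 2)) + 2*(-1205)*(321 + 91)) + 2648657 = (81172*(1*2) + 2*(-1205)*412) + 2648657 = (81172*2 - 992920) + 2648657 = (162344 - 992920) + 2648657 = -830576 + 2648657 = 1818081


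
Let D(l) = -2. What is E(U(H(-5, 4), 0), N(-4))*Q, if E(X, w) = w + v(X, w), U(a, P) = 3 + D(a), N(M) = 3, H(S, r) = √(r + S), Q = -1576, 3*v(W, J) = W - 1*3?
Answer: -11032/3 ≈ -3677.3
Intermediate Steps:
v(W, J) = -1 + W/3 (v(W, J) = (W - 1*3)/3 = (W - 3)/3 = (-3 + W)/3 = -1 + W/3)
H(S, r) = √(S + r)
U(a, P) = 1 (U(a, P) = 3 - 2 = 1)
E(X, w) = -1 + w + X/3 (E(X, w) = w + (-1 + X/3) = -1 + w + X/3)
E(U(H(-5, 4), 0), N(-4))*Q = (-1 + 3 + (⅓)*1)*(-1576) = (-1 + 3 + ⅓)*(-1576) = (7/3)*(-1576) = -11032/3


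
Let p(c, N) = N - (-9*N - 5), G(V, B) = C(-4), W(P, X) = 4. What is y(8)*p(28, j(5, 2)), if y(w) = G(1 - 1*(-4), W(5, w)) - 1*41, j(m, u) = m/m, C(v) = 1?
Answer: -600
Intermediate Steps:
j(m, u) = 1
G(V, B) = 1
p(c, N) = 5 + 10*N (p(c, N) = N - (-5 - 9*N) = N + (5 + 9*N) = 5 + 10*N)
y(w) = -40 (y(w) = 1 - 1*41 = 1 - 41 = -40)
y(8)*p(28, j(5, 2)) = -40*(5 + 10*1) = -40*(5 + 10) = -40*15 = -600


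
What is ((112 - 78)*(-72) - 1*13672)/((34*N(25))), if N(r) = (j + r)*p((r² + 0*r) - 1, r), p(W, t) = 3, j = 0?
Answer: -1612/255 ≈ -6.3216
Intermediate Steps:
N(r) = 3*r (N(r) = (0 + r)*3 = r*3 = 3*r)
((112 - 78)*(-72) - 1*13672)/((34*N(25))) = ((112 - 78)*(-72) - 1*13672)/((34*(3*25))) = (34*(-72) - 13672)/((34*75)) = (-2448 - 13672)/2550 = -16120*1/2550 = -1612/255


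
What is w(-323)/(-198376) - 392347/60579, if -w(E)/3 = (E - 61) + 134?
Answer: -38938831361/6008709852 ≈ -6.4804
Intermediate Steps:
w(E) = -219 - 3*E (w(E) = -3*((E - 61) + 134) = -3*((-61 + E) + 134) = -3*(73 + E) = -219 - 3*E)
w(-323)/(-198376) - 392347/60579 = (-219 - 3*(-323))/(-198376) - 392347/60579 = (-219 + 969)*(-1/198376) - 392347*1/60579 = 750*(-1/198376) - 392347/60579 = -375/99188 - 392347/60579 = -38938831361/6008709852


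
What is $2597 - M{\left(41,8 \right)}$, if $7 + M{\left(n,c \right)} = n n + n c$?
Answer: $595$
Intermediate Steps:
$M{\left(n,c \right)} = -7 + n^{2} + c n$ ($M{\left(n,c \right)} = -7 + \left(n n + n c\right) = -7 + \left(n^{2} + c n\right) = -7 + n^{2} + c n$)
$2597 - M{\left(41,8 \right)} = 2597 - \left(-7 + 41^{2} + 8 \cdot 41\right) = 2597 - \left(-7 + 1681 + 328\right) = 2597 - 2002 = 595$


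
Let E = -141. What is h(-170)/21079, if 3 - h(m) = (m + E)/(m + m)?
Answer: 709/7166860 ≈ 9.8928e-5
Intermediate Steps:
h(m) = 3 - (-141 + m)/(2*m) (h(m) = 3 - (m - 141)/(m + m) = 3 - (-141 + m)/(2*m))
h(-170)/21079 = ((1/2)*(141 + 5*(-170))/(-170))/21079 = ((1/2)*(-1/170)*(141 - 850))*(1/21079) = ((1/2)*(-1/170)*(-709))*(1/21079) = (709/340)*(1/21079) = 709/7166860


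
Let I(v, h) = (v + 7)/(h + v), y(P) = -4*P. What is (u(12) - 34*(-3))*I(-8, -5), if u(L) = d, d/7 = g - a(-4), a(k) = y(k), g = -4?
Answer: -38/13 ≈ -2.9231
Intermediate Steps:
a(k) = -4*k
d = -140 (d = 7*(-4 - (-4)*(-4)) = 7*(-4 - 1*16) = 7*(-4 - 16) = 7*(-20) = -140)
I(v, h) = (7 + v)/(h + v)
u(L) = -140
(u(12) - 34*(-3))*I(-8, -5) = (-140 - 34*(-3))*((7 - 8)/(-5 - 8)) = (-140 + 102)*(-1/(-13)) = -(-38)*(-1)/13 = -38*1/13 = -38/13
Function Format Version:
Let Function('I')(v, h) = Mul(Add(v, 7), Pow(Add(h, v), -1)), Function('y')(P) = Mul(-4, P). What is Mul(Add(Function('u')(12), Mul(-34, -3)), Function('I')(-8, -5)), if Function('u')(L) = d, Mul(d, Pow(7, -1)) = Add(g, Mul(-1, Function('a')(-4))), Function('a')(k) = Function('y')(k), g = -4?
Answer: Rational(-38, 13) ≈ -2.9231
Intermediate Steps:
Function('a')(k) = Mul(-4, k)
d = -140 (d = Mul(7, Add(-4, Mul(-1, Mul(-4, -4)))) = Mul(7, Add(-4, Mul(-1, 16))) = Mul(7, Add(-4, -16)) = Mul(7, -20) = -140)
Function('I')(v, h) = Mul(Pow(Add(h, v), -1), Add(7, v)) (Function('I')(v, h) = Mul(Add(7, v), Pow(Add(h, v), -1)) = Mul(Pow(Add(h, v), -1), Add(7, v)))
Function('u')(L) = -140
Mul(Add(Function('u')(12), Mul(-34, -3)), Function('I')(-8, -5)) = Mul(Add(-140, Mul(-34, -3)), Mul(Pow(Add(-5, -8), -1), Add(7, -8))) = Mul(Add(-140, 102), Mul(Pow(-13, -1), -1)) = Mul(-38, Mul(Rational(-1, 13), -1)) = Mul(-38, Rational(1, 13)) = Rational(-38, 13)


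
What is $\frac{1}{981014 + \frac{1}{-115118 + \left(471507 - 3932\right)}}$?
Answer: $\frac{352457}{345765251399} \approx 1.0194 \cdot 10^{-6}$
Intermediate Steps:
$\frac{1}{981014 + \frac{1}{-115118 + \left(471507 - 3932\right)}} = \frac{1}{981014 + \frac{1}{-115118 + 467575}} = \frac{1}{981014 + \frac{1}{352457}} = \frac{1}{\frac{345765251399}{352457}} = \frac{352457}{345765251399}$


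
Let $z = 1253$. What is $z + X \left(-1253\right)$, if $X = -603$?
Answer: $756812$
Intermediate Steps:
$z + X \left(-1253\right) = 1253 - -755559 = 1253 + 755559 = 756812$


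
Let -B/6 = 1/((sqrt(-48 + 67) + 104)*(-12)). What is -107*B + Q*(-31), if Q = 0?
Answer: -5564/10797 + 107*sqrt(19)/21594 ≈ -0.49373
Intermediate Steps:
B = 1/(2*(104 + sqrt(19))) (B = -6/((sqrt(-48 + 67) + 104)*(-12)) = -6*(-1)/((sqrt(19) + 104)*12) = -6*(-1)/((104 + sqrt(19))*12) = -(-1)/(2*(104 + sqrt(19))) = 1/(2*(104 + sqrt(19))) ≈ 0.0046143)
-107*B + Q*(-31) = -107*(52/10797 - sqrt(19)/21594) + 0*(-31) = (-5564/10797 + 107*sqrt(19)/21594) + 0 = -5564/10797 + 107*sqrt(19)/21594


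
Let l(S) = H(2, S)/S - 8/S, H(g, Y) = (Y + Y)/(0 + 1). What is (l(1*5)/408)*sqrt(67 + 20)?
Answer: sqrt(87)/1020 ≈ 0.0091445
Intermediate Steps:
H(g, Y) = 2*Y (H(g, Y) = (2*Y)/1 = (2*Y)*1 = 2*Y)
l(S) = 2 - 8/S (l(S) = (2*S)/S - 8/S = 2 - 8/S)
(l(1*5)/408)*sqrt(67 + 20) = ((2 - 8/(1*5))/408)*sqrt(67 + 20) = ((2 - 8/5)*(1/408))*sqrt(87) = ((2/5)*(1/408))*sqrt(87) = sqrt(87)/1020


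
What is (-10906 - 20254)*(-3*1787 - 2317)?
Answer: 239246480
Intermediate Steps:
(-10906 - 20254)*(-3*1787 - 2317) = -31160*(-5361 - 2317) = -31160*(-7678) = 239246480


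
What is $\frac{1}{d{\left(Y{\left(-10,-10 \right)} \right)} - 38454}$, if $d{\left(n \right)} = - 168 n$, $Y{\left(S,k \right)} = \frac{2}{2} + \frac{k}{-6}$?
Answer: $- \frac{1}{38902} \approx -2.5706 \cdot 10^{-5}$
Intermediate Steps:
$Y{\left(S,k \right)} = 1 - \frac{k}{6}$ ($Y{\left(S,k \right)} = 2 \cdot \frac{1}{2} + k \left(- \frac{1}{6}\right) = 1 - \frac{k}{6}$)
$\frac{1}{d{\left(Y{\left(-10,-10 \right)} \right)} - 38454} = \frac{1}{- 168 \left(1 - - \frac{5}{3}\right) - 38454} = \frac{1}{- 168 \left(1 + \frac{5}{3}\right) - 38454} = \frac{1}{\left(-168\right) \frac{8}{3} - 38454} = \frac{1}{-448 - 38454} = \frac{1}{-38902} = - \frac{1}{38902}$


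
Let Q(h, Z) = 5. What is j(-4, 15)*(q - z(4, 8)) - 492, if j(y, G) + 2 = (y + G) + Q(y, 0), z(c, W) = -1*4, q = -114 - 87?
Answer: -3250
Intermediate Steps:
q = -201
z(c, W) = -4
j(y, G) = 3 + G + y (j(y, G) = -2 + ((y + G) + 5) = -2 + ((G + y) + 5) = -2 + (5 + G + y) = 3 + G + y)
j(-4, 15)*(q - z(4, 8)) - 492 = (3 + 15 - 4)*(-201 - 1*(-4)) - 492 = 14*(-201 + 4) - 492 = 14*(-197) - 492 = -2758 - 492 = -3250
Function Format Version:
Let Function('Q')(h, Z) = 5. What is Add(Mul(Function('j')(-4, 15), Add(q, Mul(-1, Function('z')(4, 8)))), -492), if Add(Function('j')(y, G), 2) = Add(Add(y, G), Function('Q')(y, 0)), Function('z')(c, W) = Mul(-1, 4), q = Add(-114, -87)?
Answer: -3250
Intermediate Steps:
q = -201
Function('z')(c, W) = -4
Function('j')(y, G) = Add(3, G, y) (Function('j')(y, G) = Add(-2, Add(Add(y, G), 5)) = Add(-2, Add(Add(G, y), 5)) = Add(-2, Add(5, G, y)) = Add(3, G, y))
Add(Mul(Function('j')(-4, 15), Add(q, Mul(-1, Function('z')(4, 8)))), -492) = Add(Mul(Add(3, 15, -4), Add(-201, Mul(-1, -4))), -492) = Add(Mul(14, Add(-201, 4)), -492) = Add(Mul(14, -197), -492) = Add(-2758, -492) = -3250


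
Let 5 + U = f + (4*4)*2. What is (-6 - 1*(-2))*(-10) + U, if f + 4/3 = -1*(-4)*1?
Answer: 209/3 ≈ 69.667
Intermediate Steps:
f = 8/3 (f = -4/3 - 1*(-4)*1 = -4/3 + 4*1 = -4/3 + 4 = 8/3 ≈ 2.6667)
U = 89/3 (U = -5 + (8/3 + (4*4)*2) = -5 + (8/3 + 16*2) = -5 + (8/3 + 32) = -5 + 104/3 = 89/3 ≈ 29.667)
(-6 - 1*(-2))*(-10) + U = (-6 - 1*(-2))*(-10) + 89/3 = (-6 + 2)*(-10) + 89/3 = -4*(-10) + 89/3 = 40 + 89/3 = 209/3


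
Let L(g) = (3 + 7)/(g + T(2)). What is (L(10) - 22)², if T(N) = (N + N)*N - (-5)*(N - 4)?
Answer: 6889/16 ≈ 430.56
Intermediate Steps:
T(N) = -20 + 2*N² + 5*N (T(N) = (2*N)*N - (-5)*(-4 + N) = 2*N² - (20 - 5*N) = 2*N² + (-20 + 5*N) = -20 + 2*N² + 5*N)
L(g) = 10/(-2 + g) (L(g) = (3 + 7)/(g + (-20 + 2*2² + 5*2)) = 10/(g + (-20 + 2*4 + 10)) = 10/(g + (-20 + 8 + 10)) = 10/(g - 2) = 10/(-2 + g))
(L(10) - 22)² = (10/(-2 + 10) - 22)² = (10/8 - 22)² = (10*(⅛) - 22)² = (5/4 - 22)² = (-83/4)² = 6889/16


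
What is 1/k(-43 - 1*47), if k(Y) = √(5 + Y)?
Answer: -I*√85/85 ≈ -0.10847*I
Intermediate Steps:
1/k(-43 - 1*47) = 1/(√(5 + (-43 - 1*47))) = 1/(√(5 + (-43 - 47))) = 1/(√(5 - 90)) = 1/(√(-85)) = 1/(I*√85) = -I*√85/85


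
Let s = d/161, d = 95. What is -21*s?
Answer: -285/23 ≈ -12.391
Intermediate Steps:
s = 95/161 ≈ 0.59006
-21*s = -21*95/161 = -285/23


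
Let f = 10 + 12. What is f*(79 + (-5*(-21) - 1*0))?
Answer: 4048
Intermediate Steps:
f = 22
f*(79 + (-5*(-21) - 1*0)) = 22*(79 + (-5*(-21) - 1*0)) = 22*(79 + (105 + 0)) = 22*(79 + 105) = 22*184 = 4048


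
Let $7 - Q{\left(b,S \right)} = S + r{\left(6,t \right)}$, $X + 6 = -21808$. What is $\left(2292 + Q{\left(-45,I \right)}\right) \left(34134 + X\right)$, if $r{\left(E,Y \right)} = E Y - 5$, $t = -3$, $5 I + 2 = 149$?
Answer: $28244832$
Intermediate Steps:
$I = \frac{147}{5}$ ($I = - \frac{2}{5} + \frac{1}{5} \cdot 149 = - \frac{2}{5} + \frac{149}{5} = \frac{147}{5} \approx 29.4$)
$X = -21814$ ($X = -6 - 21808 = -21814$)
$r{\left(E,Y \right)} = -5 + E Y$
$Q{\left(b,S \right)} = 30 - S$ ($Q{\left(b,S \right)} = 7 - \left(S + \left(-5 + 6 \left(-3\right)\right)\right) = 7 - \left(S - 23\right) = 7 - \left(-23 + S\right) = 30 - S$)
$\left(2292 + Q{\left(-45,I \right)}\right) \left(34134 + X\right) = \left(2292 + \left(30 - \frac{147}{5}\right)\right) \left(34134 - 21814\right) = \left(2292 + \left(30 - \frac{147}{5}\right)\right) 12320 = \left(2292 + \frac{3}{5}\right) 12320 = \frac{11463}{5} \cdot 12320 = 28244832$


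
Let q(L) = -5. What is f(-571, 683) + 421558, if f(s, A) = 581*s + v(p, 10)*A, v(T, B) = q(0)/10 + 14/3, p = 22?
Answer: 555917/6 ≈ 92653.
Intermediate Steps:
v(T, B) = 25/6 (v(T, B) = -5/10 + 14/3 = -5*1/10 + 14*(1/3) = -1/2 + 14/3 = 25/6)
f(s, A) = 581*s + 25*A/6
f(-571, 683) + 421558 = (581*(-571) + (25/6)*683) + 421558 = (-331751 + 17075/6) + 421558 = -1973431/6 + 421558 = 555917/6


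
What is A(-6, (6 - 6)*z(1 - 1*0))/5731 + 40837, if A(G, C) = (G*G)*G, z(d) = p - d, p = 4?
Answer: 234036631/5731 ≈ 40837.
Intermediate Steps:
z(d) = 4 - d
A(G, C) = G³ (A(G, C) = G²*G = G³)
A(-6, (6 - 6)*z(1 - 1*0))/5731 + 40837 = (-6)³/5731 + 40837 = -216*1/5731 + 40837 = -216/5731 + 40837 = 234036631/5731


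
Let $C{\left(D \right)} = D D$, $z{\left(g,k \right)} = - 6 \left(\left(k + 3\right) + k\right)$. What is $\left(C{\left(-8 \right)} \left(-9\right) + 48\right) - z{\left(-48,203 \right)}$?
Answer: $1926$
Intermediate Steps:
$z{\left(g,k \right)} = -18 - 12 k$ ($z{\left(g,k \right)} = - 6 \left(\left(3 + k\right) + k\right) = - 6 \left(3 + 2 k\right) = -18 - 12 k$)
$C{\left(D \right)} = D^{2}$
$\left(C{\left(-8 \right)} \left(-9\right) + 48\right) - z{\left(-48,203 \right)} = \left(\left(-8\right)^{2} \left(-9\right) + 48\right) - \left(-18 - 2436\right) = \left(64 \left(-9\right) + 48\right) - \left(-18 - 2436\right) = \left(-576 + 48\right) - -2454 = -528 + 2454 = 1926$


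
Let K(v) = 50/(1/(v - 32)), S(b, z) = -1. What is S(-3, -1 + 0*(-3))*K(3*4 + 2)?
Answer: 900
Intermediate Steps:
K(v) = -1600 + 50*v (K(v) = 50/(1/(-32 + v)) = 50*(-32 + v) = -1600 + 50*v)
S(-3, -1 + 0*(-3))*K(3*4 + 2) = -(-1600 + 50*(3*4 + 2)) = -(-1600 + 50*(12 + 2)) = -(-1600 + 50*14) = -(-1600 + 700) = -1*(-900) = 900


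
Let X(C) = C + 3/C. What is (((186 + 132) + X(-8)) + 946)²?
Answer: 100902025/64 ≈ 1.5766e+6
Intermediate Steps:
(((186 + 132) + X(-8)) + 946)² = (((186 + 132) + (-8 + 3/(-8))) + 946)² = ((318 + (-8 + 3*(-⅛))) + 946)² = ((318 + (-8 - 3/8)) + 946)² = ((318 - 67/8) + 946)² = (2477/8 + 946)² = (10045/8)² = 100902025/64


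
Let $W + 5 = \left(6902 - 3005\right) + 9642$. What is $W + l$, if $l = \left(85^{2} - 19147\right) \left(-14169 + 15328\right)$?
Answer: $-13804064$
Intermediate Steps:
$W = 13534$ ($W = -5 + \left(\left(6902 - 3005\right) + 9642\right) = -5 + \left(3897 + 9642\right) = -5 + 13539 = 13534$)
$l = -13817598$ ($l = \left(7225 - 19147\right) 1159 = \left(-11922\right) 1159 = -13817598$)
$W + l = 13534 - 13817598 = -13804064$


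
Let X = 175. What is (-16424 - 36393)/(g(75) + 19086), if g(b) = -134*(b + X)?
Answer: 52817/14414 ≈ 3.6643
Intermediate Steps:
g(b) = -23450 - 134*b (g(b) = -134*(b + 175) = -134*(175 + b) = -23450 - 134*b)
(-16424 - 36393)/(g(75) + 19086) = (-16424 - 36393)/((-23450 - 134*75) + 19086) = -52817/((-23450 - 10050) + 19086) = -52817/(-33500 + 19086) = -52817/(-14414) = -52817*(-1/14414) = 52817/14414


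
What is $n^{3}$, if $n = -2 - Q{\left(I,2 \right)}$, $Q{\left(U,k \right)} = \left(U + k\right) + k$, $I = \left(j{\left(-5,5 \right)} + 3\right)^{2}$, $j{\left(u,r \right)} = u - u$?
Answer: $-3375$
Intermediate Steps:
$j{\left(u,r \right)} = 0$
$I = 9$ ($I = \left(0 + 3\right)^{2} = 3^{2} = 9$)
$Q{\left(U,k \right)} = U + 2 k$
$n = -15$ ($n = -2 - \left(9 + 2 \cdot 2\right) = -2 - \left(9 + 4\right) = -2 - 13 = -15$)
$n^{3} = \left(-15\right)^{3} = -3375$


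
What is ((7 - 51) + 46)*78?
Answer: 156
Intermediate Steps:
((7 - 51) + 46)*78 = (-44 + 46)*78 = 2*78 = 156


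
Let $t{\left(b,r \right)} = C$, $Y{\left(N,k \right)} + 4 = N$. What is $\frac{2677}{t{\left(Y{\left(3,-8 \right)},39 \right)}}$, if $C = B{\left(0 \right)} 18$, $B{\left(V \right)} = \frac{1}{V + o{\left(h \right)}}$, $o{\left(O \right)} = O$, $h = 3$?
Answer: $\frac{2677}{6} \approx 446.17$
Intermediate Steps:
$Y{\left(N,k \right)} = -4 + N$
$B{\left(V \right)} = \frac{1}{3 + V}$ ($B{\left(V \right)} = \frac{1}{V + 3} = \frac{1}{3 + V}$)
$C = 6$ ($C = \frac{1}{3 + 0} \cdot 18 = \frac{1}{3} \cdot 18 = 6$)
$t{\left(b,r \right)} = 6$
$\frac{2677}{t{\left(Y{\left(3,-8 \right)},39 \right)}} = \frac{2677}{6}$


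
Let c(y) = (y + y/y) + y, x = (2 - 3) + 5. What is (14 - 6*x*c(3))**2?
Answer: 23716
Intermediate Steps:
x = 4 (x = -1 + 5 = 4)
c(y) = 1 + 2*y (c(y) = (y + 1) + y = (1 + y) + y = 1 + 2*y)
(14 - 6*x*c(3))**2 = (14 - 6*4*(1 + 2*3))**2 = (14 - 24*(1 + 6))**2 = (14 - 24*7)**2 = (14 - 1*168)**2 = (14 - 168)**2 = (-154)**2 = 23716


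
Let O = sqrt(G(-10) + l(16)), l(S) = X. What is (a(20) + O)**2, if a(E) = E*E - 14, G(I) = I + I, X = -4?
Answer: 148972 + 1544*I*sqrt(6) ≈ 1.4897e+5 + 3782.0*I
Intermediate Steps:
G(I) = 2*I
l(S) = -4
a(E) = -14 + E**2 (a(E) = E**2 - 14 = -14 + E**2)
O = 2*I*sqrt(6) (O = sqrt(2*(-10) - 4) = sqrt(-20 - 4) = sqrt(-24) = 2*I*sqrt(6) ≈ 4.899*I)
(a(20) + O)**2 = ((-14 + 20**2) + 2*I*sqrt(6))**2 = ((-14 + 400) + 2*I*sqrt(6))**2 = (386 + 2*I*sqrt(6))**2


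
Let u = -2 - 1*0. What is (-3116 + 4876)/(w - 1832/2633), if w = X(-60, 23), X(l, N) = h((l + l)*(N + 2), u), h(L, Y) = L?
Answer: -144815/246901 ≈ -0.58653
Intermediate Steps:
u = -2 (u = -2 + 0 = -2)
X(l, N) = 2*l*(2 + N) (X(l, N) = (l + l)*(N + 2) = (2*l)*(2 + N) = 2*l*(2 + N))
w = -3000 (w = 2*(-60)*(2 + 23) = 2*(-60)*25 = -3000)
(-3116 + 4876)/(w - 1832/2633) = (-3116 + 4876)/(-3000 - 1832/2633) = 1760/(-3000 - 1832*1/2633) = 1760/(-3000 - 1832/2633) = 1760/(-7900832/2633) = 1760*(-2633/7900832) = -144815/246901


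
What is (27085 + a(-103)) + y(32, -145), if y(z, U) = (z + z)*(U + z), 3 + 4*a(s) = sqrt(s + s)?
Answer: 79409/4 + I*sqrt(206)/4 ≈ 19852.0 + 3.5882*I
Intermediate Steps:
a(s) = -3/4 + sqrt(2)*sqrt(s)/4 (a(s) = -3/4 + sqrt(s + s)/4 = -3/4 + sqrt(2*s)/4 = -3/4 + (sqrt(2)*sqrt(s))/4 = -3/4 + sqrt(2)*sqrt(s)/4)
y(z, U) = 2*z*(U + z) (y(z, U) = (2*z)*(U + z) = 2*z*(U + z))
(27085 + a(-103)) + y(32, -145) = (27085 + (-3/4 + sqrt(2)*sqrt(-103)/4)) + 2*32*(-145 + 32) = (27085 + (-3/4 + sqrt(2)*(I*sqrt(103))/4)) + 2*32*(-113) = (27085 + (-3/4 + I*sqrt(206)/4)) - 7232 = (108337/4 + I*sqrt(206)/4) - 7232 = 79409/4 + I*sqrt(206)/4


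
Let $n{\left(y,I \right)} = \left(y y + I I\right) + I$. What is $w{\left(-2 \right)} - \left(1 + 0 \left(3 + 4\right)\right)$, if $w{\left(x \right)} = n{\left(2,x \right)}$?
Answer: $5$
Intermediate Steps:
$n{\left(y,I \right)} = I + I^{2} + y^{2}$ ($n{\left(y,I \right)} = \left(y^{2} + I^{2}\right) + I = \left(I^{2} + y^{2}\right) + I = I + I^{2} + y^{2}$)
$w{\left(x \right)} = 4 + x + x^{2}$ ($w{\left(x \right)} = x + x^{2} + 2^{2} = x + x^{2} + 4 = 4 + x + x^{2}$)
$w{\left(-2 \right)} - \left(1 + 0 \left(3 + 4\right)\right) = \left(4 - 2 + \left(-2\right)^{2}\right) - \left(1 + 0 \left(3 + 4\right)\right) = \left(4 - 2 + 4\right) + \left(-1 + 0 \cdot 7\right) = 6 + \left(-1 + 0\right) = 6 - 1 = 5$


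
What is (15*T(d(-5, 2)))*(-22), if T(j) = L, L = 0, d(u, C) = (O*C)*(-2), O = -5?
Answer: 0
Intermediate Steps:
d(u, C) = 10*C (d(u, C) = -5*C*(-2) = 10*C)
T(j) = 0
(15*T(d(-5, 2)))*(-22) = (15*0)*(-22) = 0*(-22) = 0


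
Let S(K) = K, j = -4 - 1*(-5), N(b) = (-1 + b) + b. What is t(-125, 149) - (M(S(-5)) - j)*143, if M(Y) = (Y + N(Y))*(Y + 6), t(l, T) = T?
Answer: 2580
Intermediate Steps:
N(b) = -1 + 2*b
j = 1 (j = -4 + 5 = 1)
M(Y) = (-1 + 3*Y)*(6 + Y) (M(Y) = (Y + (-1 + 2*Y))*(Y + 6) = (-1 + 3*Y)*(6 + Y))
t(-125, 149) - (M(S(-5)) - j)*143 = 149 - ((-6 + 3*(-5)² + 17*(-5)) - 1*1)*143 = 149 - ((-6 + 3*25 - 85) - 1)*143 = 149 - ((-6 + 75 - 85) - 1)*143 = 149 - (-16 - 1)*143 = 149 - (-17)*143 = 149 - 1*(-2431) = 149 + 2431 = 2580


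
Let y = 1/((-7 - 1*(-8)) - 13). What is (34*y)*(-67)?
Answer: 1139/6 ≈ 189.83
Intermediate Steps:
y = -1/12 (y = 1/((-7 + 8) - 13) = 1/(1 - 13) = 1/(-12) = -1/12 ≈ -0.083333)
(34*y)*(-67) = (34*(-1/12))*(-67) = -17/6*(-67) = 1139/6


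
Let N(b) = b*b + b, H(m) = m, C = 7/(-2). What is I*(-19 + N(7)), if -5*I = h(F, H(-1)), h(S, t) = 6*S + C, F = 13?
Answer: -5513/10 ≈ -551.30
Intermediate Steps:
C = -7/2 (C = 7*(-1/2) = -7/2 ≈ -3.5000)
h(S, t) = -7/2 + 6*S (h(S, t) = 6*S - 7/2 = -7/2 + 6*S)
N(b) = b + b**2 (N(b) = b**2 + b = b + b**2)
I = -149/10 (I = -(-7/2 + 6*13)/5 = -(-7/2 + 78)/5 = -1/5*149/2 = -149/10 ≈ -14.900)
I*(-19 + N(7)) = -149*(-19 + 7*(1 + 7))/10 = -149*(-19 + 7*8)/10 = -149*(-19 + 56)/10 = -149/10*37 = -5513/10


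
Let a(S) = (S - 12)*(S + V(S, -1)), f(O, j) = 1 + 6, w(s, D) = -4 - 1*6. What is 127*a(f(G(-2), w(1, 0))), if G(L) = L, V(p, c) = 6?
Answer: -8255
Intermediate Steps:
w(s, D) = -10 (w(s, D) = -4 - 6 = -10)
f(O, j) = 7
a(S) = (-12 + S)*(6 + S) (a(S) = (S - 12)*(S + 6) = (-12 + S)*(6 + S))
127*a(f(G(-2), w(1, 0))) = 127*(-72 + 7² - 6*7) = 127*(-72 + 49 - 42) = 127*(-65) = -8255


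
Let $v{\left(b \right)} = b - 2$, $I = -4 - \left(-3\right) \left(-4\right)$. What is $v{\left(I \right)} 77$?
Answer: $-1386$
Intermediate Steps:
$I = -16$ ($I = -4 - 12 = -16$)
$v{\left(b \right)} = -2 + b$
$v{\left(I \right)} 77 = \left(-2 - 16\right) 77 = \left(-18\right) 77 = -1386$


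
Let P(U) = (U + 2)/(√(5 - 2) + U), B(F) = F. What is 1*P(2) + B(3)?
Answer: 11 - 4*√3 ≈ 4.0718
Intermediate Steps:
P(U) = (2 + U)/(U + √3) (P(U) = (2 + U)/(√3 + U) = (2 + U)/(U + √3))
1*P(2) + B(3) = 1*((2 + 2)/(2 + √3)) + 3 = 1*(4/(2 + √3)) + 3 = 4/(2 + √3) + 3 = 3 + 4/(2 + √3)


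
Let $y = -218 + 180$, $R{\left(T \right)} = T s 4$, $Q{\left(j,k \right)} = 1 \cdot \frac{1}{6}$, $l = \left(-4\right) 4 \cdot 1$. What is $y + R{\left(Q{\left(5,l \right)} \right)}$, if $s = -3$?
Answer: $-40$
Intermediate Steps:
$l = -16$ ($l = \left(-16\right) 1 = -16$)
$Q{\left(j,k \right)} = \frac{1}{6}$ ($Q{\left(j,k \right)} = 1 \cdot \frac{1}{6} = \frac{1}{6}$)
$R{\left(T \right)} = - 12 T$ ($R{\left(T \right)} = T \left(-3\right) 4 = - 3 T 4 = - 12 T$)
$y = -38$
$y + R{\left(Q{\left(5,l \right)} \right)} = -38 - 2 = -40$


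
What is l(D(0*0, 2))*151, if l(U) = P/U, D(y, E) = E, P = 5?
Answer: 755/2 ≈ 377.50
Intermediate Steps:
l(U) = 5/U
l(D(0*0, 2))*151 = (5/2)*151 = 755/2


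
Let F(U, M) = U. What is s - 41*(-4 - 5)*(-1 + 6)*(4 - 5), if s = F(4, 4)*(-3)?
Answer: -1857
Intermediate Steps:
s = -12 (s = 4*(-3) = -12)
s - 41*(-4 - 5)*(-1 + 6)*(4 - 5) = -12 - 41*(-4 - 5)*(-1 + 6)*(4 - 5) = -12 - 41*(-9*5)*(-1) = -12 - (-1845)*(-1) = -12 - 41*45 = -12 - 1845 = -1857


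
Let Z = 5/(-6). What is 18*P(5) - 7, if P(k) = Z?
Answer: -22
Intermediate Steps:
Z = -⅚ (Z = 5*(-⅙) = -⅚ ≈ -0.83333)
P(k) = -⅚
18*P(5) - 7 = 18*(-⅚) - 7 = -15 - 7 = -22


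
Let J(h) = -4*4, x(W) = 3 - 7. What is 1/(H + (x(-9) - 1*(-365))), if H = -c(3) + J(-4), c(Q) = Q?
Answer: 1/342 ≈ 0.0029240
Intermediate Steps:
x(W) = -4
J(h) = -16
H = -19 (H = -1*3 - 16 = -3 - 16 = -19)
1/(H + (x(-9) - 1*(-365))) = 1/(-19 + (-4 - 1*(-365))) = 1/(-19 + (-4 + 365)) = 1/(-19 + 361) = 1/342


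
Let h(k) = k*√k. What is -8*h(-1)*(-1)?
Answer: -8*I ≈ -8.0*I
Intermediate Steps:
h(k) = k^(3/2)
-8*h(-1)*(-1) = -(-8)*I*(-1) = (8*I)*(-1) = -8*I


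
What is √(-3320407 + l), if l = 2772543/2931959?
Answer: I*√28543484077034634430/2931959 ≈ 1822.2*I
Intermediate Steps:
l = 2772543/2931959 (l = 2772543*(1/2931959) = 2772543/2931959 ≈ 0.94563)
√(-3320407 + l) = √(-3320407 + 2772543/2931959) = √(-9735294414770/2931959) = I*√28543484077034634430/2931959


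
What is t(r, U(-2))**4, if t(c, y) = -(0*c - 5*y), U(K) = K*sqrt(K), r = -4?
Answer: 40000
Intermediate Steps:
U(K) = K**(3/2)
t(c, y) = 5*y (t(c, y) = -(0 - 5*y) = -(-5)*y = 5*y)
t(r, U(-2))**4 = (5*(-2)**(3/2))**4 = (5*(-2*I*sqrt(2)))**4 = (-10*I*sqrt(2))**4 = 40000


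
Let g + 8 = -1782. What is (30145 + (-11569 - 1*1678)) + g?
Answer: 15108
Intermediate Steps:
g = -1790 (g = -8 - 1782 = -1790)
(30145 + (-11569 - 1*1678)) + g = (30145 + (-11569 - 1*1678)) - 1790 = (30145 + (-11569 - 1678)) - 1790 = (30145 - 13247) - 1790 = 16898 - 1790 = 15108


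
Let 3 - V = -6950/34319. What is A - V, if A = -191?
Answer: -6664836/34319 ≈ -194.20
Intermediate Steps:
V = 109907/34319 (V = 3 - (-6950)/34319 = 3 - 1*(-6950/34319) = 3 + 6950/34319 = 109907/34319 ≈ 3.2025)
A - V = -191 - 1*109907/34319 = -191 - 109907/34319 = -6664836/34319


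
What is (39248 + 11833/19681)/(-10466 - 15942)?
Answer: -772451721/519735848 ≈ -1.4862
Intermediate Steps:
(39248 + 11833/19681)/(-10466 - 15942) = (39248 + 11833*(1/19681))/(-26408) = (39248 + 11833/19681)*(-1/26408) = (772451721/19681)*(-1/26408) = -772451721/519735848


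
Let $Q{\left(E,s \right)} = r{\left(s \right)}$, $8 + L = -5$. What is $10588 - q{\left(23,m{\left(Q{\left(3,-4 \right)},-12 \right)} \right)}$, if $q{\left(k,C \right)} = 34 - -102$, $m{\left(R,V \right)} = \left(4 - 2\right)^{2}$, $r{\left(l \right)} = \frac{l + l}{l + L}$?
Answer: $10452$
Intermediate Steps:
$L = -13$ ($L = -8 - 5 = -13$)
$r{\left(l \right)} = \frac{2 l}{-13 + l}$ ($r{\left(l \right)} = \frac{l + l}{l - 13} = \frac{2 l}{-13 + l}$)
$Q{\left(E,s \right)} = \frac{2 s}{-13 + s}$
$m{\left(R,V \right)} = 4$ ($m{\left(R,V \right)} = 2^{2} = 4$)
$q{\left(k,C \right)} = 136$ ($q{\left(k,C \right)} = 34 + 102 = 136$)
$10588 - q{\left(23,m{\left(Q{\left(3,-4 \right)},-12 \right)} \right)} = 10588 - 136 = 10452$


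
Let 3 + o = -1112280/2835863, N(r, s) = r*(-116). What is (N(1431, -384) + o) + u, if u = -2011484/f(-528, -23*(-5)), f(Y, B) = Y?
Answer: -60713129280371/374333916 ≈ -1.6219e+5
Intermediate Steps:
N(r, s) = -116*r
o = -9619869/2835863 (o = -3 - 1112280/2835863 = -9619869/2835863 ≈ -3.3922)
u = 502871/132 (u = -2011484/(-528) = -2011484*(-1/528) = 502871/132 ≈ 3809.6)
(N(1431, -384) + o) + u = (-116*1431 - 9619869/2835863) + 502871/132 = (-165996 - 9619869/2835863) + 502871/132 = -470751534417/2835863 + 502871/132 = -60713129280371/374333916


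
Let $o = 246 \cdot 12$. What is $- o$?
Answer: $-2952$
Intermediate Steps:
$o = 2952$
$- o = \left(-1\right) 2952 = -2952$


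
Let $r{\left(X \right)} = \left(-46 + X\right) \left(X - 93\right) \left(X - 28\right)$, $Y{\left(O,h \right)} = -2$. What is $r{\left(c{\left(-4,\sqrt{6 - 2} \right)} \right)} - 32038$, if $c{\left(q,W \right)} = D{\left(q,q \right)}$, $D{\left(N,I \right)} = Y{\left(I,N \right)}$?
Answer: $-168838$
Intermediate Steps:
$D{\left(N,I \right)} = -2$
$c{\left(q,W \right)} = -2$
$r{\left(X \right)} = \left(-93 + X\right) \left(-46 + X\right) \left(-28 + X\right)$ ($r{\left(X \right)} = \left(-46 + X\right) \left(-93 + X\right) \left(-28 + X\right) = \left(-93 + X\right) \left(-46 + X\right) \left(-28 + X\right)$)
$r{\left(c{\left(-4,\sqrt{6 - 2} \right)} \right)} - 32038 = \left(-119784 + \left(-2\right)^{3} - 167 \left(-2\right)^{2} + 8170 \left(-2\right)\right) - 32038 = \left(-119784 - 8 - 668 - 16340\right) - 32038 = -136800 - 32038 = -168838$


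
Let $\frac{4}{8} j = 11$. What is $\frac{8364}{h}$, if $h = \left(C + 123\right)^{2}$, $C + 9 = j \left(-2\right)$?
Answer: $\frac{2091}{1225} \approx 1.7069$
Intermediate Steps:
$j = 22$ ($j = 2 \cdot 11 = 22$)
$C = -53$ ($C = -9 + 22 \left(-2\right) = -9 - 44 = -53$)
$h = 4900$ ($h = \left(-53 + 123\right)^{2} = 70^{2} = 4900$)
$\frac{8364}{h} = \frac{8364}{4900} = 8364 \cdot \frac{1}{4900} = \frac{2091}{1225}$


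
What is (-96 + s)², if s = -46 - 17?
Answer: 25281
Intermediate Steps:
s = -63
(-96 + s)² = (-96 - 63)² = (-159)² = 25281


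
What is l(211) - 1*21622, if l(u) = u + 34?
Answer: -21377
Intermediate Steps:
l(u) = 34 + u
l(211) - 1*21622 = (34 + 211) - 1*21622 = 245 - 21622 = -21377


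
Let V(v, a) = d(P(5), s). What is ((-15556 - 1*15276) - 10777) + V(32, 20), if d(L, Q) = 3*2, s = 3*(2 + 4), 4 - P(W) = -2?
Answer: -41603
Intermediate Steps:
P(W) = 6 (P(W) = 4 - 1*(-2) = 4 + 2 = 6)
s = 18 (s = 3*6 = 18)
d(L, Q) = 6
V(v, a) = 6
((-15556 - 1*15276) - 10777) + V(32, 20) = ((-15556 - 1*15276) - 10777) + 6 = ((-15556 - 15276) - 10777) + 6 = (-30832 - 10777) + 6 = -41609 + 6 = -41603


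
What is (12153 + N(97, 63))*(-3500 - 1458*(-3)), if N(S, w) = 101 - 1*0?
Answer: 10709996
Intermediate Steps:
N(S, w) = 101 (N(S, w) = 101 + 0 = 101)
(12153 + N(97, 63))*(-3500 - 1458*(-3)) = (12153 + 101)*(-3500 - 1458*(-3)) = 12254*(-3500 + 4374) = 12254*874 = 10709996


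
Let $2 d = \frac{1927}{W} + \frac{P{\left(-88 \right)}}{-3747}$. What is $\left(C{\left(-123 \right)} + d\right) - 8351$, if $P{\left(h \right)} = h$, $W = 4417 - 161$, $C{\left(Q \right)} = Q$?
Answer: $- \frac{270266092939}{31894464} \approx -8473.8$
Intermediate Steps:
$W = 4256$ ($W = 4417 - 161 = 4256$)
$d = \frac{7594997}{31894464}$ ($d = \frac{\frac{1927}{4256} - \frac{88}{-3747}}{2} = \frac{1927 \cdot \frac{1}{4256} - - \frac{88}{3747}}{2} = \frac{\frac{1927}{4256} + \frac{88}{3747}}{2} = \frac{1}{2} \cdot \frac{7594997}{15947232} = \frac{7594997}{31894464} \approx 0.23813$)
$\left(C{\left(-123 \right)} + d\right) - 8351 = \left(-123 + \frac{7594997}{31894464}\right) - 8351 = - \frac{3915424075}{31894464} - 8351 = - \frac{270266092939}{31894464}$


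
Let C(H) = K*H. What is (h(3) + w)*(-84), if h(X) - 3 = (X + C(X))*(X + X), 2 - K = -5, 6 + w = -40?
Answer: -8484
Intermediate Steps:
w = -46 (w = -6 - 40 = -46)
K = 7 (K = 2 - 1*(-5) = 2 + 5 = 7)
C(H) = 7*H
h(X) = 3 + 16*X² (h(X) = 3 + (X + 7*X)*(X + X) = 3 + (8*X)*(2*X) = 3 + 16*X²)
(h(3) + w)*(-84) = ((3 + 16*3²) - 46)*(-84) = ((3 + 16*9) - 46)*(-84) = ((3 + 144) - 46)*(-84) = (147 - 46)*(-84) = 101*(-84) = -8484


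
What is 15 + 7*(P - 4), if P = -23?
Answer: -174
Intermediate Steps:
15 + 7*(P - 4) = 15 + 7*(-23 - 4) = 15 + 7*(-27) = 15 - 189 = -174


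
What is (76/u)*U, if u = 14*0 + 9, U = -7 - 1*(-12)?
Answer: 380/9 ≈ 42.222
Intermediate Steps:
U = 5 (U = -7 + 12 = 5)
u = 9 (u = 0 + 9 = 9)
(76/u)*U = (76/9)*5 = 380/9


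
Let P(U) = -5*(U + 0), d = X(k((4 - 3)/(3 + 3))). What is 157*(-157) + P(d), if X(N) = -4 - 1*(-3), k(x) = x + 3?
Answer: -24644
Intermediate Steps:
k(x) = 3 + x
X(N) = -1 (X(N) = -4 + 3 = -1)
d = -1
P(U) = -5*U
157*(-157) + P(d) = 157*(-157) - 5*(-1) = -24649 + 5 = -24644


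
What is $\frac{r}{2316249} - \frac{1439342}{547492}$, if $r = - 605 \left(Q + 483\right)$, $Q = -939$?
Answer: $- \frac{530472062533}{211354632918} \approx -2.5099$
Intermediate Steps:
$r = 275880$ ($r = - 605 \left(-939 + 483\right) = \left(-605\right) \left(-456\right) = 275880$)
$\frac{r}{2316249} - \frac{1439342}{547492} = \frac{275880}{2316249} - \frac{1439342}{547492} = 275880 \cdot \frac{1}{2316249} - \frac{719671}{273746} = \frac{91960}{772083} - \frac{719671}{273746} = - \frac{530472062533}{211354632918}$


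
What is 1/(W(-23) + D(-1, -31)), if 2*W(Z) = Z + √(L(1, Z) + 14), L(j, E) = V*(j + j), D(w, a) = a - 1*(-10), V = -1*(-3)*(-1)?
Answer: -130/4217 - 4*√2/4217 ≈ -0.032169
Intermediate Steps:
V = -3 (V = 3*(-1) = -3)
D(w, a) = 10 + a (D(w, a) = a + 10 = 10 + a)
L(j, E) = -6*j (L(j, E) = -3*(j + j) = -6*j)
W(Z) = √2 + Z/2 (W(Z) = (Z + √(-6*1 + 14))/2 = (Z + √(-6 + 14))/2 = (Z + √8)/2 = (Z + 2*√2)/2 = √2 + Z/2)
1/(W(-23) + D(-1, -31)) = 1/((√2 + (½)*(-23)) + (10 - 31)) = 1/((√2 - 23/2) - 21) = 1/((-23/2 + √2) - 21) = 1/(-65/2 + √2)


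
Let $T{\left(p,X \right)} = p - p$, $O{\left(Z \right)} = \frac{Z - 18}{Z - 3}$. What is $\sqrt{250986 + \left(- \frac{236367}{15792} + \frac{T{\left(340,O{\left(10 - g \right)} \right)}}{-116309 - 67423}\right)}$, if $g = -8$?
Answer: $\frac{\sqrt{434645688435}}{1316} \approx 500.97$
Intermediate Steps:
$O{\left(Z \right)} = \frac{-18 + Z}{-3 + Z}$
$T{\left(p,X \right)} = 0$
$\sqrt{250986 + \left(- \frac{236367}{15792} + \frac{T{\left(340,O{\left(10 - g \right)} \right)}}{-116309 - 67423}\right)} = \sqrt{250986 + \left(- \frac{236367}{15792} + \frac{0}{-116309 - 67423}\right)} = \sqrt{250986 + \left(\left(-236367\right) \frac{1}{15792} + \frac{0}{-183732}\right)} = \sqrt{250986 + \left(- \frac{78789}{5264} + 0 \left(- \frac{1}{183732}\right)\right)} = \sqrt{250986 + \left(- \frac{78789}{5264} + 0\right)} = \sqrt{250986 - \frac{78789}{5264}} = \sqrt{\frac{1321111515}{5264}} = \frac{\sqrt{434645688435}}{1316}$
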